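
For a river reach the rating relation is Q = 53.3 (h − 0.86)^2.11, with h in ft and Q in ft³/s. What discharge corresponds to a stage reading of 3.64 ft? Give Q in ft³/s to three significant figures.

Q = 53.3 × (3.64 − 0.86)^2.11 = 53.3 × 2.78^2.11 = 461.0 ft³/s

461 ft³/s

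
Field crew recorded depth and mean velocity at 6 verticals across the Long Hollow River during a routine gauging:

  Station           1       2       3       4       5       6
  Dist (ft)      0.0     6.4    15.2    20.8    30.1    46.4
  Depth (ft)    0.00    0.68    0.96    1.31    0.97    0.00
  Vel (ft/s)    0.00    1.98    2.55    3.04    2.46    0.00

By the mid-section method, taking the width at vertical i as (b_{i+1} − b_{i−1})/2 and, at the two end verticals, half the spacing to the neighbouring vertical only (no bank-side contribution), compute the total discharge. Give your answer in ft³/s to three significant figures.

w_2 = (15.2 − 0.0)/2 = 7.6 ft; q_2 = 1.98 × 0.68 × 7.6 = 10.23 ft³/s
w_3 = (20.8 − 6.4)/2 = 7.2 ft; q_3 = 2.55 × 0.96 × 7.2 = 17.63 ft³/s
w_4 = (30.1 − 15.2)/2 = 7.45 ft; q_4 = 3.04 × 1.31 × 7.45 = 29.67 ft³/s
w_5 = (46.4 − 20.8)/2 = 12.8 ft; q_5 = 2.46 × 0.97 × 12.8 = 30.54 ft³/s
Stations 1, 6 contribute zero (depth or velocity is 0).
Q = Σ qᵢ = 88.07 ft³/s

88.1 ft³/s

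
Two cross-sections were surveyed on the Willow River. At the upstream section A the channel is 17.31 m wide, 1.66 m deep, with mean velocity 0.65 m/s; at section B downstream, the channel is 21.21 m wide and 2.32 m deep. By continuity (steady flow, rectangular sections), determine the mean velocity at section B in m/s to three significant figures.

Q = A₁V₁ = (17.31×1.66) × 0.65 = 18.68 m³/s
A₂ = 21.21 × 2.32 = 49.21 m²
V₂ = Q/A₂ = 18.68/49.21 = 0.3796 m/s

0.380 m/s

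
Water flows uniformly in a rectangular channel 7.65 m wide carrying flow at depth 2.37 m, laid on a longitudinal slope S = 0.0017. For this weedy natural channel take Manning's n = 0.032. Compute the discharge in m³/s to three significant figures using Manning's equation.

A = b·y = 7.65 × 2.37 = 18.13 m²
P = b + 2y = 7.65 + 2×2.37 = 12.39 m
R = A/P = 18.13/12.39 = 1.463 m
Q = (1/n)·A·R^(2/3)·S^(1/2) = (1/0.032) × 18.13 × 1.463^(2/3) × 0.0017^(1/2) = 30.11 m³/s

30.1 m³/s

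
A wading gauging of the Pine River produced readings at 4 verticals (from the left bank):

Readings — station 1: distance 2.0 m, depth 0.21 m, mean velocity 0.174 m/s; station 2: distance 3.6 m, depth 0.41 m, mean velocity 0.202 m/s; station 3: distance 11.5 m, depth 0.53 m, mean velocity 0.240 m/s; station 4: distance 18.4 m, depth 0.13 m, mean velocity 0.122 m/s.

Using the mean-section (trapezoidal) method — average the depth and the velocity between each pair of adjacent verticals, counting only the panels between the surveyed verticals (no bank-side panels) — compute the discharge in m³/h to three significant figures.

4770 m³/h

Panel 1-2: Δb = 1.6 m, d̄ = (0.21+0.41)/2 = 0.31, v̄ = (0.174+0.202)/2 = 0.188 → q = 1.6×0.31×0.188 = 0.09325 m³/s
Panel 2-3: Δb = 7.9 m, d̄ = (0.41+0.53)/2 = 0.47, v̄ = (0.202+0.240)/2 = 0.221 → q = 7.9×0.47×0.221 = 0.8206 m³/s
Panel 3-4: Δb = 6.9 m, d̄ = (0.53+0.13)/2 = 0.33, v̄ = (0.240+0.122)/2 = 0.181 → q = 6.9×0.33×0.181 = 0.4121 m³/s
Q = Σ q = 1.326 m³/s
= 1.326 × 3600 = 4773 m³/h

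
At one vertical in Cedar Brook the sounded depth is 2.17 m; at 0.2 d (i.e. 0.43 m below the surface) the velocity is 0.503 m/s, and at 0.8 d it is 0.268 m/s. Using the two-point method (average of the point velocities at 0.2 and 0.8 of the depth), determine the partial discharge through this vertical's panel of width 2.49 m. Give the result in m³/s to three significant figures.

2.08 m³/s

v̄ = (0.503 + 0.268) / 2 = 0.3855 m/s
q = v̄ × d × w = 0.3855 × 2.17 × 2.49 = 2.083 m³/s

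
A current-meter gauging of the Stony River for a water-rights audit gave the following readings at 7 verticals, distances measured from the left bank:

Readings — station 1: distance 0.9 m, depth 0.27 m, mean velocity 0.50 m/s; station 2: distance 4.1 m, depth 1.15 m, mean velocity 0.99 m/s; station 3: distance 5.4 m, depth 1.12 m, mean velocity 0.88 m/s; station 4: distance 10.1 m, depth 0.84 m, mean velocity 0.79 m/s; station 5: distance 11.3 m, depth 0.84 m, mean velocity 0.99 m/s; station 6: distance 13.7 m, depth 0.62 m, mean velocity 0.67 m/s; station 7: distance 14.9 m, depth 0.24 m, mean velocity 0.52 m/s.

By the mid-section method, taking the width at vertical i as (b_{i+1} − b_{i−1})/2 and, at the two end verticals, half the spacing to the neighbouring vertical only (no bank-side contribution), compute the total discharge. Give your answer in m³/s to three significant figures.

10.0 m³/s

w_1 = (4.1 − 0.9)/2 = 1.6 m; q_1 = 0.50 × 0.27 × 1.6 = 0.2160 m³/s
w_2 = (5.4 − 0.9)/2 = 2.25 m; q_2 = 0.99 × 1.15 × 2.25 = 2.562 m³/s
w_3 = (10.1 − 4.1)/2 = 3 m; q_3 = 0.88 × 1.12 × 3 = 2.957 m³/s
w_4 = (11.3 − 5.4)/2 = 2.95 m; q_4 = 0.79 × 0.84 × 2.95 = 1.958 m³/s
w_5 = (13.7 − 10.1)/2 = 1.8 m; q_5 = 0.99 × 0.84 × 1.8 = 1.497 m³/s
w_6 = (14.9 − 11.3)/2 = 1.8 m; q_6 = 0.67 × 0.62 × 1.8 = 0.7477 m³/s
w_7 = (14.9 − 13.7)/2 = 0.6 m; q_7 = 0.52 × 0.24 × 0.6 = 0.07488 m³/s
Q = Σ qᵢ = 10.01 m³/s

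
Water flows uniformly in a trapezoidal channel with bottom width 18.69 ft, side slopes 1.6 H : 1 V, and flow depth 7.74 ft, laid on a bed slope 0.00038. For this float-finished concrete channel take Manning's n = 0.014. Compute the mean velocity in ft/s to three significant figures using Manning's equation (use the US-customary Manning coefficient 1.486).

A = (b + z·y)·y = (18.69 + 1.6×7.74)×7.74 = 240.5 ft²
P = b + 2y√(1+z²) = 18.69 + 2×7.74×√(1+1.6²) = 47.90 ft
R = A/P = 240.5/47.90 = 5.021 ft
Q = (1.486/n)·A·R^(2/3)·S^(1/2) = (1.486/0.014) × 240.5 × 5.021^(2/3) × 0.00038^(1/2) = 1459 ft³/s
V = Q/A = 1459/240.5 = 6.067 ft/s

6.07 ft/s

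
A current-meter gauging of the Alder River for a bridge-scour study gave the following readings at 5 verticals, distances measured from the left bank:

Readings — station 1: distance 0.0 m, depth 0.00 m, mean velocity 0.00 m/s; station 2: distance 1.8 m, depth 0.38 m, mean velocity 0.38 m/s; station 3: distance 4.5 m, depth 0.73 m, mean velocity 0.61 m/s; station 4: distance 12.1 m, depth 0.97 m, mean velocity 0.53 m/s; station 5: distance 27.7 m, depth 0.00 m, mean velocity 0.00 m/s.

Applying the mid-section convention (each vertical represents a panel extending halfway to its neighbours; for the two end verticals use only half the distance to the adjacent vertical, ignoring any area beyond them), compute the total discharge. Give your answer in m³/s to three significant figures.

w_2 = (4.5 − 0.0)/2 = 2.25 m; q_2 = 0.38 × 0.38 × 2.25 = 0.3249 m³/s
w_3 = (12.1 − 1.8)/2 = 5.15 m; q_3 = 0.61 × 0.73 × 5.15 = 2.293 m³/s
w_4 = (27.7 − 4.5)/2 = 11.6 m; q_4 = 0.53 × 0.97 × 11.6 = 5.964 m³/s
Stations 1, 5 contribute zero (depth or velocity is 0).
Q = Σ qᵢ = 8.582 m³/s

8.58 m³/s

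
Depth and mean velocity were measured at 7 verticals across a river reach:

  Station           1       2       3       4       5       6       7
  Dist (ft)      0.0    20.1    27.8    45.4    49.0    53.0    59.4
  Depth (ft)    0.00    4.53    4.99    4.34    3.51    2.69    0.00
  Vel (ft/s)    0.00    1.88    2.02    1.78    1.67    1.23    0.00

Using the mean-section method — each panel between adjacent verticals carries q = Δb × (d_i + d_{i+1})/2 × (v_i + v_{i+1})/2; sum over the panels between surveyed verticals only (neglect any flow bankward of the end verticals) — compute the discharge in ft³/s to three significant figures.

318 ft³/s

Panel 1-2: Δb = 20.1 ft, d̄ = (0.00+4.53)/2 = 2.265, v̄ = (0.00+1.88)/2 = 0.94 → q = 20.1×2.265×0.94 = 42.79 ft³/s
Panel 2-3: Δb = 7.7 ft, d̄ = (4.53+4.99)/2 = 4.76, v̄ = (1.88+2.02)/2 = 1.95 → q = 7.7×4.76×1.95 = 71.47 ft³/s
Panel 3-4: Δb = 17.6 ft, d̄ = (4.99+4.34)/2 = 4.665, v̄ = (2.02+1.78)/2 = 1.9 → q = 17.6×4.665×1.9 = 156.0 ft³/s
Panel 4-5: Δb = 3.6 ft, d̄ = (4.34+3.51)/2 = 3.925, v̄ = (1.78+1.67)/2 = 1.725 → q = 3.6×3.925×1.725 = 24.37 ft³/s
Panel 5-6: Δb = 4 ft, d̄ = (3.51+2.69)/2 = 3.1, v̄ = (1.67+1.23)/2 = 1.45 → q = 4×3.1×1.45 = 17.98 ft³/s
Panel 6-7: Δb = 6.4 ft, d̄ = (2.69+0.00)/2 = 1.345, v̄ = (1.23+0.00)/2 = 0.615 → q = 6.4×1.345×0.615 = 5.294 ft³/s
Q = Σ q = 317.9 ft³/s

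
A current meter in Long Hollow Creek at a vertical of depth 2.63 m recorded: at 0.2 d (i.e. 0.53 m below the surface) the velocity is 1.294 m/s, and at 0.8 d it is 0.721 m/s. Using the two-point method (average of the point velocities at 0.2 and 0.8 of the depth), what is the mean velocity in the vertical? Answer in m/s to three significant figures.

1.01 m/s

v̄ = (1.294 + 0.721) / 2 = 1.008 m/s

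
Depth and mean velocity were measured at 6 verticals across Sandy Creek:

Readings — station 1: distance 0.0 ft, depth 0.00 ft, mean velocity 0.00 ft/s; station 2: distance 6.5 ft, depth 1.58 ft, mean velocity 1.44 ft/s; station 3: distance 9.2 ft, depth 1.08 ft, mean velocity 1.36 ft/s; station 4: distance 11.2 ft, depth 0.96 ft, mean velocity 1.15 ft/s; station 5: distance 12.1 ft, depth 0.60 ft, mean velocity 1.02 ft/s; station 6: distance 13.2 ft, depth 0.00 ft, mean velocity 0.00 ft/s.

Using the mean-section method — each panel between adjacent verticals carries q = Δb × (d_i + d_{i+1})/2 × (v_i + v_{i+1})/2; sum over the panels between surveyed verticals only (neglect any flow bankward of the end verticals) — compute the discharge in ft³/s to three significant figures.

12.2 ft³/s

Panel 1-2: Δb = 6.5 ft, d̄ = (0.00+1.58)/2 = 0.79, v̄ = (0.00+1.44)/2 = 0.72 → q = 6.5×0.79×0.72 = 3.697 ft³/s
Panel 2-3: Δb = 2.7 ft, d̄ = (1.58+1.08)/2 = 1.33, v̄ = (1.44+1.36)/2 = 1.4 → q = 2.7×1.33×1.4 = 5.027 ft³/s
Panel 3-4: Δb = 2 ft, d̄ = (1.08+0.96)/2 = 1.02, v̄ = (1.36+1.15)/2 = 1.255 → q = 2×1.02×1.255 = 2.560 ft³/s
Panel 4-5: Δb = 0.9 ft, d̄ = (0.96+0.60)/2 = 0.78, v̄ = (1.15+1.02)/2 = 1.085 → q = 0.9×0.78×1.085 = 0.7617 ft³/s
Panel 5-6: Δb = 1.1 ft, d̄ = (0.60+0.00)/2 = 0.3, v̄ = (1.02+0.00)/2 = 0.51 → q = 1.1×0.3×0.51 = 0.1683 ft³/s
Q = Σ q = 12.21 ft³/s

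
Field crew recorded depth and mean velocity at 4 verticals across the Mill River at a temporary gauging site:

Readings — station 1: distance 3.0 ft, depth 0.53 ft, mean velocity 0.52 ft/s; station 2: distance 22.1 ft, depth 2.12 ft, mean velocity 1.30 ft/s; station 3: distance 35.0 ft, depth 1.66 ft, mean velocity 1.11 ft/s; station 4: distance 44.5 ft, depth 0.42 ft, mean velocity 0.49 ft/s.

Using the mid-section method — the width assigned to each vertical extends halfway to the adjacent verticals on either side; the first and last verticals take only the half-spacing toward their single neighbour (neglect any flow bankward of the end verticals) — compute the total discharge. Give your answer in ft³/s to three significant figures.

w_1 = (22.1 − 3.0)/2 = 9.55 ft; q_1 = 0.52 × 0.53 × 9.55 = 2.632 ft³/s
w_2 = (35.0 − 3.0)/2 = 16 ft; q_2 = 1.30 × 2.12 × 16 = 44.10 ft³/s
w_3 = (44.5 − 22.1)/2 = 11.2 ft; q_3 = 1.11 × 1.66 × 11.2 = 20.64 ft³/s
w_4 = (44.5 − 35.0)/2 = 4.75 ft; q_4 = 0.49 × 0.42 × 4.75 = 0.9776 ft³/s
Q = Σ qᵢ = 68.34 ft³/s

68.3 ft³/s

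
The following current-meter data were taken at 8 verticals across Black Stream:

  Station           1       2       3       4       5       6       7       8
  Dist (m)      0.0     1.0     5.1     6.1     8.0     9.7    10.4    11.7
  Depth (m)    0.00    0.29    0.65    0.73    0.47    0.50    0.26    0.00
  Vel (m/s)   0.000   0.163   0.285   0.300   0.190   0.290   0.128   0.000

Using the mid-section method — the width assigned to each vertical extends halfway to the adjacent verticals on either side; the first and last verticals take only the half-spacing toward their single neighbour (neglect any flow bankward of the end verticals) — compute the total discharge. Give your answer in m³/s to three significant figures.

1.28 m³/s

w_2 = (5.1 − 0.0)/2 = 2.55 m; q_2 = 0.163 × 0.29 × 2.55 = 0.1205 m³/s
w_3 = (6.1 − 1.0)/2 = 2.55 m; q_3 = 0.285 × 0.65 × 2.55 = 0.4724 m³/s
w_4 = (8.0 − 5.1)/2 = 1.45 m; q_4 = 0.300 × 0.73 × 1.45 = 0.3176 m³/s
w_5 = (9.7 − 6.1)/2 = 1.8 m; q_5 = 0.190 × 0.47 × 1.8 = 0.1607 m³/s
w_6 = (10.4 − 8.0)/2 = 1.2 m; q_6 = 0.290 × 0.50 × 1.2 = 0.1740 m³/s
w_7 = (11.7 − 9.7)/2 = 1 m; q_7 = 0.128 × 0.26 × 1 = 0.03328 m³/s
Stations 1, 8 contribute zero (depth or velocity is 0).
Q = Σ qᵢ = 1.278 m³/s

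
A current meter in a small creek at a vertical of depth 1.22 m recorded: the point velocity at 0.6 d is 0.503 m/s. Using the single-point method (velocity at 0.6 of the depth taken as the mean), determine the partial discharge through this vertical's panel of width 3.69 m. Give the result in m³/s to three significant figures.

v̄ = v₀.₆ = 0.503 m/s
q = v̄ × d × w = 0.5030 × 1.22 × 3.69 = 2.264 m³/s

2.26 m³/s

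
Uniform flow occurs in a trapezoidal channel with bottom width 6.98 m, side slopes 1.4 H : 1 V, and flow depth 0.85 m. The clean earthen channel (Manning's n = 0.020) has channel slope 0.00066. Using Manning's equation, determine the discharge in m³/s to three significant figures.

7.04 m³/s

A = (b + z·y)·y = (6.98 + 1.4×0.85)×0.85 = 6.945 m²
P = b + 2y√(1+z²) = 6.98 + 2×0.85×√(1+1.4²) = 9.905 m
R = A/P = 6.945/9.905 = 0.7011 m
Q = (1/n)·A·R^(2/3)·S^(1/2) = (1/0.020) × 6.945 × 0.7011^(2/3) × 0.00066^(1/2) = 7.040 m³/s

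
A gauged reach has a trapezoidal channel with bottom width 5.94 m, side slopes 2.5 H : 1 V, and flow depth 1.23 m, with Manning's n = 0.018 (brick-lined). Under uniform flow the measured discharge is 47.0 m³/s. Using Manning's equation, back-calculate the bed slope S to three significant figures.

A = (b + z·y)·y = (5.94 + 2.5×1.23)×1.23 = 11.09 m²
P = b + 2y√(1+z²) = 5.94 + 2×1.23×√(1+2.5²) = 12.56 m
R = A/P = 11.09/12.56 = 0.8826 m
S = (Q·n / (1·A·R^(2/3)))² = (47.0×0.018 / (1×11.09×0.9201))² = 0.006876

0.00688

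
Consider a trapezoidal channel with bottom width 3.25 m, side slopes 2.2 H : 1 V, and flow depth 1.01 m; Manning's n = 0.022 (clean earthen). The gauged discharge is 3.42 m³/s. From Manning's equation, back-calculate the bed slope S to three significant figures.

A = (b + z·y)·y = (3.25 + 2.2×1.01)×1.01 = 5.527 m²
P = b + 2y√(1+z²) = 3.25 + 2×1.01×√(1+2.2²) = 8.132 m
R = A/P = 5.527/8.132 = 0.6797 m
S = (Q·n / (1·A·R^(2/3)))² = (3.42×0.022 / (1×5.527×0.7730))² = 0.0003101

0.000310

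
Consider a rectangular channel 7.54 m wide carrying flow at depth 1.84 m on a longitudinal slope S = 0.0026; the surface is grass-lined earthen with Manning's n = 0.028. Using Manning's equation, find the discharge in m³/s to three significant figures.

A = b·y = 7.54 × 1.84 = 13.87 m²
P = b + 2y = 7.54 + 2×1.84 = 11.22 m
R = A/P = 13.87/11.22 = 1.237 m
Q = (1/n)·A·R^(2/3)·S^(1/2) = (1/0.028) × 13.87 × 1.237^(2/3) × 0.0026^(1/2) = 29.11 m³/s

29.1 m³/s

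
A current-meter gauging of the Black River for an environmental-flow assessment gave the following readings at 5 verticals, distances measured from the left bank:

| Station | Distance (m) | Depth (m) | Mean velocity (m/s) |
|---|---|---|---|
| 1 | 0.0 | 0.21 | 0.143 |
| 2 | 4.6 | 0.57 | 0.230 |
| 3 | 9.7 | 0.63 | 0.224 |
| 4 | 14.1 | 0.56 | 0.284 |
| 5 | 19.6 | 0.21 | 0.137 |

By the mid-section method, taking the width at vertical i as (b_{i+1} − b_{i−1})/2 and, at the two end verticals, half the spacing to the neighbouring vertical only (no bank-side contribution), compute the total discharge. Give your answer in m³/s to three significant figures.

2.24 m³/s

w_1 = (4.6 − 0.0)/2 = 2.3 m; q_1 = 0.143 × 0.21 × 2.3 = 0.06907 m³/s
w_2 = (9.7 − 0.0)/2 = 4.85 m; q_2 = 0.230 × 0.57 × 4.85 = 0.6358 m³/s
w_3 = (14.1 − 4.6)/2 = 4.75 m; q_3 = 0.224 × 0.63 × 4.75 = 0.6703 m³/s
w_4 = (19.6 − 9.7)/2 = 4.95 m; q_4 = 0.284 × 0.56 × 4.95 = 0.7872 m³/s
w_5 = (19.6 − 14.1)/2 = 2.75 m; q_5 = 0.137 × 0.21 × 2.75 = 0.07912 m³/s
Q = Σ qᵢ = 2.242 m³/s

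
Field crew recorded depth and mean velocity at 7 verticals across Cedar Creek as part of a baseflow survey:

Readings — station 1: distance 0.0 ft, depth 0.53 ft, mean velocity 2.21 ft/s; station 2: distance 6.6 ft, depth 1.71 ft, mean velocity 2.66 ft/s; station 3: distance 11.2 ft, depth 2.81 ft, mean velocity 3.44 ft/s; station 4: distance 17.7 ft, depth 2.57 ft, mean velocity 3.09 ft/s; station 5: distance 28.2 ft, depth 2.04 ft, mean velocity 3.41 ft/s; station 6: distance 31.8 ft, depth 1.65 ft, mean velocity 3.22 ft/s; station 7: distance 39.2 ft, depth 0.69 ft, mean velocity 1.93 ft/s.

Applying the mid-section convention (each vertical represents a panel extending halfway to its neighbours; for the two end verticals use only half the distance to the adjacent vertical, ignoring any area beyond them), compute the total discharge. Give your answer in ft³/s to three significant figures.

234 ft³/s

w_1 = (6.6 − 0.0)/2 = 3.3 ft; q_1 = 2.21 × 0.53 × 3.3 = 3.865 ft³/s
w_2 = (11.2 − 0.0)/2 = 5.6 ft; q_2 = 2.66 × 1.71 × 5.6 = 25.47 ft³/s
w_3 = (17.7 − 6.6)/2 = 5.55 ft; q_3 = 3.44 × 2.81 × 5.55 = 53.65 ft³/s
w_4 = (28.2 − 11.2)/2 = 8.5 ft; q_4 = 3.09 × 2.57 × 8.5 = 67.50 ft³/s
w_5 = (31.8 − 17.7)/2 = 7.05 ft; q_5 = 3.41 × 2.04 × 7.05 = 49.04 ft³/s
w_6 = (39.2 − 28.2)/2 = 5.5 ft; q_6 = 3.22 × 1.65 × 5.5 = 29.22 ft³/s
w_7 = (39.2 − 31.8)/2 = 3.7 ft; q_7 = 1.93 × 0.69 × 3.7 = 4.927 ft³/s
Q = Σ qᵢ = 233.7 ft³/s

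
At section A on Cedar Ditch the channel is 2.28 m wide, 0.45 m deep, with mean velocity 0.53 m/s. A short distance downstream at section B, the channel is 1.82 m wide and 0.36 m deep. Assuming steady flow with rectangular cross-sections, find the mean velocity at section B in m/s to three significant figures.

0.830 m/s

Q = A₁V₁ = (2.28×0.45) × 0.53 = 0.5438 m³/s
A₂ = 1.82 × 0.36 = 0.6552 m²
V₂ = Q/A₂ = 0.5438/0.6552 = 0.8299 m/s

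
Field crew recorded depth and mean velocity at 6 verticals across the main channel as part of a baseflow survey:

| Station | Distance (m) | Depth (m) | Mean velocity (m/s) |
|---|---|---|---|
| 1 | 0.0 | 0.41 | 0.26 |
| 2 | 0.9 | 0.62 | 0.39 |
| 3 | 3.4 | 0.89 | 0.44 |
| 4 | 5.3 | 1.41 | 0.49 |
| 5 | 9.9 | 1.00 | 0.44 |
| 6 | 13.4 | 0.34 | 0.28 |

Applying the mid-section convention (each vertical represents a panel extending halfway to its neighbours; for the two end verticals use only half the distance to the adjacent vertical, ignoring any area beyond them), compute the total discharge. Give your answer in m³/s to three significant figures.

5.51 m³/s

w_1 = (0.9 − 0.0)/2 = 0.45 m; q_1 = 0.26 × 0.41 × 0.45 = 0.04797 m³/s
w_2 = (3.4 − 0.0)/2 = 1.7 m; q_2 = 0.39 × 0.62 × 1.7 = 0.4111 m³/s
w_3 = (5.3 − 0.9)/2 = 2.2 m; q_3 = 0.44 × 0.89 × 2.2 = 0.8615 m³/s
w_4 = (9.9 − 3.4)/2 = 3.25 m; q_4 = 0.49 × 1.41 × 3.25 = 2.245 m³/s
w_5 = (13.4 − 5.3)/2 = 4.05 m; q_5 = 0.44 × 1.00 × 4.05 = 1.782 m³/s
w_6 = (13.4 − 9.9)/2 = 1.75 m; q_6 = 0.28 × 0.34 × 1.75 = 0.1666 m³/s
Q = Σ qᵢ = 5.515 m³/s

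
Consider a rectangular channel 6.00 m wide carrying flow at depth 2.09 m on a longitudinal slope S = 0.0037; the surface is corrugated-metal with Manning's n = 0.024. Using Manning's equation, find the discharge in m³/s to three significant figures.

36.5 m³/s

A = b·y = 6.00 × 2.09 = 12.54 m²
P = b + 2y = 6.00 + 2×2.09 = 10.18 m
R = A/P = 12.54/10.18 = 1.232 m
Q = (1/n)·A·R^(2/3)·S^(1/2) = (1/0.024) × 12.54 × 1.232^(2/3) × 0.0037^(1/2) = 36.52 m³/s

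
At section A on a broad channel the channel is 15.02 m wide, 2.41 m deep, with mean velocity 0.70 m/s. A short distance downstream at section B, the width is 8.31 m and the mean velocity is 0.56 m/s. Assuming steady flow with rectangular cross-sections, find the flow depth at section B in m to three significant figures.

5.44 m

Q = A₁V₁ = (15.02×2.41) × 0.70 = 25.34 m³/s
d₂ = Q/(b₂ V₂) = 25.34/(8.31×0.56) = 5.445 m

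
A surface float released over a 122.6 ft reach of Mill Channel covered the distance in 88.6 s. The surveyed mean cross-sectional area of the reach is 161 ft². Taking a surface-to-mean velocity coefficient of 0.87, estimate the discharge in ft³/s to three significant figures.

194 ft³/s

v_surface = L / t̄ = 122.6 / 88.6 = 1.384 ft/s
v_mean = 0.87 × 1.384 = 1.204 ft/s
Q = A × v_mean = 161 × 1.204 = 193.8 ft³/s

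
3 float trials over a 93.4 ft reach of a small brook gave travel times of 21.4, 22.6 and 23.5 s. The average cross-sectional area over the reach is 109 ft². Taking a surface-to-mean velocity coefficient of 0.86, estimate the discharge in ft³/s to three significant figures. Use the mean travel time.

t̄ = (21.4 + 22.6 + 23.5) / 3 = 22.5 s
v_surface = L / t̄ = 93.4 / 22.5 = 4.151 ft/s
v_mean = 0.86 × 4.151 = 3.570 ft/s
Q = A × v_mean = 109 × 3.570 = 389.1 ft³/s

389 ft³/s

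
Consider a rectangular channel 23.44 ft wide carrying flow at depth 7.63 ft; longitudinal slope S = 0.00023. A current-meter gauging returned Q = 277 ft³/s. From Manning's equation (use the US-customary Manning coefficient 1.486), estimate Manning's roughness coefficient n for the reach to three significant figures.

0.0404

A = b·y = 23.44 × 7.63 = 178.8 ft²
P = b + 2y = 23.44 + 2×7.63 = 38.70 ft
R = A/P = 178.8/38.70 = 4.621 ft
n = (1.486/Q)·A·R^(2/3)·S^(1/2) = (1.486/277) × 178.8 × 2.774 × 0.01517 = 0.04037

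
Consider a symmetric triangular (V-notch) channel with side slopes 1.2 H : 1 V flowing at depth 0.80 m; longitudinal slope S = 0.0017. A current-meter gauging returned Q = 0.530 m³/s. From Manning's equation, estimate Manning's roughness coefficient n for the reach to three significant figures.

A = z·y² = 1.2×0.80² = 0.7680 m²
P = 2y√(1+z²) = 2×0.80×√(1+1.2²) = 2.499 m
R = A/P = 0.7680/2.499 = 0.3073 m
n = (1/Q)·A·R^(2/3)·S^(1/2) = (1/0.530) × 0.7680 × 0.4554 × 0.04123 = 0.02721

0.0272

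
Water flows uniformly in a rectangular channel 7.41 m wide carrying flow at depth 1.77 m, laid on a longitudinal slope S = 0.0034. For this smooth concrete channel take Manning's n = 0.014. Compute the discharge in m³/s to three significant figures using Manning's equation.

61.6 m³/s

A = b·y = 7.41 × 1.77 = 13.12 m²
P = b + 2y = 7.41 + 2×1.77 = 10.95 m
R = A/P = 13.12/10.95 = 1.198 m
Q = (1/n)·A·R^(2/3)·S^(1/2) = (1/0.014) × 13.12 × 1.198^(2/3) × 0.0034^(1/2) = 61.61 m³/s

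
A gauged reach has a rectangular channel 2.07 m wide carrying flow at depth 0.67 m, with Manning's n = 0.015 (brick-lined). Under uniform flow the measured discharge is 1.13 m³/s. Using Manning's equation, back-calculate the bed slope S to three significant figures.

0.000496

A = b·y = 2.07 × 0.67 = 1.387 m²
P = b + 2y = 2.07 + 2×0.67 = 3.410 m
R = A/P = 1.387/3.410 = 0.4067 m
S = (Q·n / (1·A·R^(2/3)))² = (1.13×0.015 / (1×1.387×0.5489))² = 0.0004957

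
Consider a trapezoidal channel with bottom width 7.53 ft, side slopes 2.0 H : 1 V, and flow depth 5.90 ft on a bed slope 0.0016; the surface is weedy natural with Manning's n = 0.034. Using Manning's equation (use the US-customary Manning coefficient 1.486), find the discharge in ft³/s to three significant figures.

A = (b + z·y)·y = (7.53 + 2.0×5.90)×5.90 = 114.0 ft²
P = b + 2y√(1+z²) = 7.53 + 2×5.90×√(1+2.0²) = 33.92 ft
R = A/P = 114.0/33.92 = 3.363 ft
Q = (1.486/n)·A·R^(2/3)·S^(1/2) = (1.486/0.034) × 114.0 × 3.363^(2/3) × 0.0016^(1/2) = 447.5 ft³/s

448 ft³/s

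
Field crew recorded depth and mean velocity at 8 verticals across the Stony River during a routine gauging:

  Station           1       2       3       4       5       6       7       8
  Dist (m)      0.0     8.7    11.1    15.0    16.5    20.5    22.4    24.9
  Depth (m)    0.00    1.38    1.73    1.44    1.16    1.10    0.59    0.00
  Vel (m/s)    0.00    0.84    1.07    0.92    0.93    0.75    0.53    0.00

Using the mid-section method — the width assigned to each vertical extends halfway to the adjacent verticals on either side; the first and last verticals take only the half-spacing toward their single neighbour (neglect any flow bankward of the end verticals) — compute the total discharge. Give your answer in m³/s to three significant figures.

21.9 m³/s

w_2 = (11.1 − 0.0)/2 = 5.55 m; q_2 = 0.84 × 1.38 × 5.55 = 6.434 m³/s
w_3 = (15.0 − 8.7)/2 = 3.15 m; q_3 = 1.07 × 1.73 × 3.15 = 5.831 m³/s
w_4 = (16.5 − 11.1)/2 = 2.7 m; q_4 = 0.92 × 1.44 × 2.7 = 3.577 m³/s
w_5 = (20.5 − 15.0)/2 = 2.75 m; q_5 = 0.93 × 1.16 × 2.75 = 2.967 m³/s
w_6 = (22.4 − 16.5)/2 = 2.95 m; q_6 = 0.75 × 1.10 × 2.95 = 2.434 m³/s
w_7 = (24.9 − 20.5)/2 = 2.2 m; q_7 = 0.53 × 0.59 × 2.2 = 0.6879 m³/s
Stations 1, 8 contribute zero (depth or velocity is 0).
Q = Σ qᵢ = 21.93 m³/s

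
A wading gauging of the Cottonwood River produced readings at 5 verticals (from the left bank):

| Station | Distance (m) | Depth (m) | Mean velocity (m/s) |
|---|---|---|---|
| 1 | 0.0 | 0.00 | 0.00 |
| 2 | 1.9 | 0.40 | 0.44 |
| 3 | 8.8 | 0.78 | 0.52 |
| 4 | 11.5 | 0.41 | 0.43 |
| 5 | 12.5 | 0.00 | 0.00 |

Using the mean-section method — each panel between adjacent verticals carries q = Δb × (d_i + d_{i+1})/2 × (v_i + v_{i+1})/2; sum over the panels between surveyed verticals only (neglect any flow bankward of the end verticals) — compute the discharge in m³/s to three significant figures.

Panel 1-2: Δb = 1.9 m, d̄ = (0.00+0.40)/2 = 0.2, v̄ = (0.00+0.44)/2 = 0.22 → q = 1.9×0.2×0.22 = 0.08360 m³/s
Panel 2-3: Δb = 6.9 m, d̄ = (0.40+0.78)/2 = 0.59, v̄ = (0.44+0.52)/2 = 0.48 → q = 6.9×0.59×0.48 = 1.954 m³/s
Panel 3-4: Δb = 2.7 m, d̄ = (0.78+0.41)/2 = 0.595, v̄ = (0.52+0.43)/2 = 0.475 → q = 2.7×0.595×0.475 = 0.7631 m³/s
Panel 4-5: Δb = 1 m, d̄ = (0.41+0.00)/2 = 0.205, v̄ = (0.43+0.00)/2 = 0.215 → q = 1×0.205×0.215 = 0.04408 m³/s
Q = Σ q = 2.845 m³/s

2.84 m³/s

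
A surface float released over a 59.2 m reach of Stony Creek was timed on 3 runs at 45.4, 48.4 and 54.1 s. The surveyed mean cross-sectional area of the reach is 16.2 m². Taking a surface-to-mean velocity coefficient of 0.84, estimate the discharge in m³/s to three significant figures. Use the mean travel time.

16.3 m³/s

t̄ = (45.4 + 48.4 + 54.1) / 3 = 49.3 s
v_surface = L / t̄ = 59.2 / 49.3 = 1.201 m/s
v_mean = 0.84 × 1.201 = 1.009 m/s
Q = A × v_mean = 16.2 × 1.009 = 16.34 m³/s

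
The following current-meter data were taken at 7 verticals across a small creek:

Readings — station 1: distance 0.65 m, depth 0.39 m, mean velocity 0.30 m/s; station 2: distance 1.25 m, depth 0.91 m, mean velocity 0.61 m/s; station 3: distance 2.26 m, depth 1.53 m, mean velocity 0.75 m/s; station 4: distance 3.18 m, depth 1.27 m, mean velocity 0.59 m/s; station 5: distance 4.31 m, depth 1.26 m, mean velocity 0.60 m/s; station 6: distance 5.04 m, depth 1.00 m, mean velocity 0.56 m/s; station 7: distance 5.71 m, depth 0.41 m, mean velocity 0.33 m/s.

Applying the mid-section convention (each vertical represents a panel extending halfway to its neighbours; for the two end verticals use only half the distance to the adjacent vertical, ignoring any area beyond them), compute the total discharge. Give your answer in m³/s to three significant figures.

3.50 m³/s

w_1 = (1.25 − 0.65)/2 = 0.3 m; q_1 = 0.30 × 0.39 × 0.3 = 0.03510 m³/s
w_2 = (2.26 − 0.65)/2 = 0.805 m; q_2 = 0.61 × 0.91 × 0.805 = 0.4469 m³/s
w_3 = (3.18 − 1.25)/2 = 0.965 m; q_3 = 0.75 × 1.53 × 0.965 = 1.107 m³/s
w_4 = (4.31 − 2.26)/2 = 1.025 m; q_4 = 0.59 × 1.27 × 1.025 = 0.7680 m³/s
w_5 = (5.04 − 3.18)/2 = 0.93 m; q_5 = 0.60 × 1.26 × 0.93 = 0.7031 m³/s
w_6 = (5.71 − 4.31)/2 = 0.7 m; q_6 = 0.56 × 1.00 × 0.7 = 0.3920 m³/s
w_7 = (5.71 − 5.04)/2 = 0.335 m; q_7 = 0.33 × 0.41 × 0.335 = 0.04533 m³/s
Q = Σ qᵢ = 3.498 m³/s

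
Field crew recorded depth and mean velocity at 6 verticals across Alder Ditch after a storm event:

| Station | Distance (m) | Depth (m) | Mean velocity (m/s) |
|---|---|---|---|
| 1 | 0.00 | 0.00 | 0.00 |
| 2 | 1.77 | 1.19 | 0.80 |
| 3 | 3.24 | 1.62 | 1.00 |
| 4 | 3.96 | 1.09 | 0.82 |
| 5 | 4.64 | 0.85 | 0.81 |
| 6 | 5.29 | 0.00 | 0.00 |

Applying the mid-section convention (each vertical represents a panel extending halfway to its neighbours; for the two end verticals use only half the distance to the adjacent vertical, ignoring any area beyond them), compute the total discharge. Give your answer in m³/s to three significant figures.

w_2 = (3.24 − 0.00)/2 = 1.62 m; q_2 = 0.80 × 1.19 × 1.62 = 1.542 m³/s
w_3 = (3.96 − 1.77)/2 = 1.095 m; q_3 = 1.00 × 1.62 × 1.095 = 1.774 m³/s
w_4 = (4.64 − 3.24)/2 = 0.7 m; q_4 = 0.82 × 1.09 × 0.7 = 0.6257 m³/s
w_5 = (5.29 − 3.96)/2 = 0.665 m; q_5 = 0.81 × 0.85 × 0.665 = 0.4579 m³/s
Stations 1, 6 contribute zero (depth or velocity is 0).
Q = Σ qᵢ = 4.400 m³/s

4.40 m³/s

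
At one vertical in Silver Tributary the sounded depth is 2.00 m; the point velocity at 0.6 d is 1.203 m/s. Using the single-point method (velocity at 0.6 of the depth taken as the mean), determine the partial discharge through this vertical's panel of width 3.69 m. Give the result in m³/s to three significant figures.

8.88 m³/s

v̄ = v₀.₆ = 1.203 m/s
q = v̄ × d × w = 1.203 × 2.00 × 3.69 = 8.878 m³/s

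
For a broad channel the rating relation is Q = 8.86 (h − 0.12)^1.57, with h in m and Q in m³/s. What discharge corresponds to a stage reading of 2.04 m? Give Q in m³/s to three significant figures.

Q = 8.86 × (2.04 − 0.12)^1.57 = 8.86 × 1.92^1.57 = 24.67 m³/s

24.7 m³/s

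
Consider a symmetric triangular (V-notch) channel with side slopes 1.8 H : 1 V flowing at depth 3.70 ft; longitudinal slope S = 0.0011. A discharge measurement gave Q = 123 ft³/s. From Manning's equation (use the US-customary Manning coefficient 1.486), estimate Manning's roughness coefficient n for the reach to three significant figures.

A = z·y² = 1.8×3.70² = 24.64 ft²
P = 2y√(1+z²) = 2×3.70×√(1+1.8²) = 15.24 ft
R = A/P = 24.64/15.24 = 1.617 ft
n = (1.486/Q)·A·R^(2/3)·S^(1/2) = (1.486/123) × 24.64 × 1.378 × 0.03317 = 0.01360

0.0136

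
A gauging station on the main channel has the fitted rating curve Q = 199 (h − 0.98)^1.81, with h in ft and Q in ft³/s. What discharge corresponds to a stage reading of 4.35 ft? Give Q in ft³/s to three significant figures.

Q = 199 × (4.35 − 0.98)^1.81 = 199 × 3.37^1.81 = 1794 ft³/s

1790 ft³/s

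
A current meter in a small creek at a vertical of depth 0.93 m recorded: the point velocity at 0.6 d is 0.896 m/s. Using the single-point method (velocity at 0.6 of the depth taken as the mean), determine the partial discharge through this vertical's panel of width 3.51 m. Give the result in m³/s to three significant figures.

2.92 m³/s

v̄ = v₀.₆ = 0.896 m/s
q = v̄ × d × w = 0.8960 × 0.93 × 3.51 = 2.925 m³/s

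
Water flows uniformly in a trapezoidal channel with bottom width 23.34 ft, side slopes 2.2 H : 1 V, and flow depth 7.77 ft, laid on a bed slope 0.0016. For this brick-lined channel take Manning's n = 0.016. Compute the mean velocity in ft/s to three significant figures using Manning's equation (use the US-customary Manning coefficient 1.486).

11.1 ft/s

A = (b + z·y)·y = (23.34 + 2.2×7.77)×7.77 = 314.2 ft²
P = b + 2y√(1+z²) = 23.34 + 2×7.77×√(1+2.2²) = 60.89 ft
R = A/P = 314.2/60.89 = 5.159 ft
Q = (1.486/n)·A·R^(2/3)·S^(1/2) = (1.486/0.016) × 314.2 × 5.159^(2/3) × 0.0016^(1/2) = 3485 ft³/s
V = Q/A = 3485/314.2 = 11.09 ft/s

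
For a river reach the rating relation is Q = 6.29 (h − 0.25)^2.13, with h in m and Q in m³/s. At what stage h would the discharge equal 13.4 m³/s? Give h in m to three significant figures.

1.68 m

h − h₀ = (Q/C)^(1/b) = (13.4/6.29)^(1/2.13) = 1.426 m
h = 0.25 + 1.426 = 1.676 m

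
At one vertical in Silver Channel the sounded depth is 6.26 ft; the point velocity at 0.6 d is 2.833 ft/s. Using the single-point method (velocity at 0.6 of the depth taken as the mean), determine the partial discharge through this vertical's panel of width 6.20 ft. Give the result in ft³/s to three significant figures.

110 ft³/s

v̄ = v₀.₆ = 2.833 ft/s
q = v̄ × d × w = 2.833 × 6.26 × 6.20 = 110.0 ft³/s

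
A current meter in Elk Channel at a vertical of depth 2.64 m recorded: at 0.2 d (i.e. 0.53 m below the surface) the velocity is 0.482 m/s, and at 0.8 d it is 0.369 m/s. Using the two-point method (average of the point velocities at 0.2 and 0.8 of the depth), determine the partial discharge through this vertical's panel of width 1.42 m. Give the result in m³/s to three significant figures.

v̄ = (0.482 + 0.369) / 2 = 0.4255 m/s
q = v̄ × d × w = 0.4255 × 2.64 × 1.42 = 1.595 m³/s

1.60 m³/s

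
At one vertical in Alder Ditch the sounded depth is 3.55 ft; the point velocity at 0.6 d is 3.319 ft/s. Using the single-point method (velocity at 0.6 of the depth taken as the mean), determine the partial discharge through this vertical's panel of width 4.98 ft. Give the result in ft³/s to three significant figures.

58.7 ft³/s

v̄ = v₀.₆ = 3.319 ft/s
q = v̄ × d × w = 3.319 × 3.55 × 4.98 = 58.68 ft³/s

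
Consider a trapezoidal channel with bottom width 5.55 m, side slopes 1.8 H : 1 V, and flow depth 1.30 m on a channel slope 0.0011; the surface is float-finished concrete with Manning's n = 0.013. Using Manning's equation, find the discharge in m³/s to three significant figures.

25.1 m³/s

A = (b + z·y)·y = (5.55 + 1.8×1.30)×1.30 = 10.26 m²
P = b + 2y√(1+z²) = 5.55 + 2×1.30×√(1+1.8²) = 10.90 m
R = A/P = 10.26/10.90 = 0.9407 m
Q = (1/n)·A·R^(2/3)·S^(1/2) = (1/0.013) × 10.26 × 0.9407^(2/3) × 0.0011^(1/2) = 25.12 m³/s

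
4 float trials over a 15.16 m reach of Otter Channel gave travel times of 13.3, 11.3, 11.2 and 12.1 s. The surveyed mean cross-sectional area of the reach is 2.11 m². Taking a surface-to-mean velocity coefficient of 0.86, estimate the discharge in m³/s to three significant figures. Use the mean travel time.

t̄ = (13.3 + 11.3 + 11.2 + 12.1) / 4 = 11.975 s
v_surface = L / t̄ = 15.16 / 11.975 = 1.266 m/s
v_mean = 0.86 × 1.266 = 1.089 m/s
Q = A × v_mean = 2.11 × 1.089 = 2.297 m³/s

2.30 m³/s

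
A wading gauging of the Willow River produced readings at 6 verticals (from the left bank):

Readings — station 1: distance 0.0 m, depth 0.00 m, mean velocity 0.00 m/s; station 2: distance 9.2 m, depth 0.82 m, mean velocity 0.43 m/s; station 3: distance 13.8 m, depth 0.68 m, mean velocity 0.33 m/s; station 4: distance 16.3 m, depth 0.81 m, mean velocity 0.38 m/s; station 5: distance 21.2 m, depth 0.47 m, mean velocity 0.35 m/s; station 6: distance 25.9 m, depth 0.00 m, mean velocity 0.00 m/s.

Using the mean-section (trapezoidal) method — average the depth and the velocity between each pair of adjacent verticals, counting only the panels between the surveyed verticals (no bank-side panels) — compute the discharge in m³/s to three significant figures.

4.12 m³/s

Panel 1-2: Δb = 9.2 m, d̄ = (0.00+0.82)/2 = 0.41, v̄ = (0.00+0.43)/2 = 0.215 → q = 9.2×0.41×0.215 = 0.8110 m³/s
Panel 2-3: Δb = 4.6 m, d̄ = (0.82+0.68)/2 = 0.75, v̄ = (0.43+0.33)/2 = 0.38 → q = 4.6×0.75×0.38 = 1.311 m³/s
Panel 3-4: Δb = 2.5 m, d̄ = (0.68+0.81)/2 = 0.745, v̄ = (0.33+0.38)/2 = 0.355 → q = 2.5×0.745×0.355 = 0.6612 m³/s
Panel 4-5: Δb = 4.9 m, d̄ = (0.81+0.47)/2 = 0.64, v̄ = (0.38+0.35)/2 = 0.365 → q = 4.9×0.64×0.365 = 1.145 m³/s
Panel 5-6: Δb = 4.7 m, d̄ = (0.47+0.00)/2 = 0.235, v̄ = (0.35+0.00)/2 = 0.175 → q = 4.7×0.235×0.175 = 0.1933 m³/s
Q = Σ q = 4.121 m³/s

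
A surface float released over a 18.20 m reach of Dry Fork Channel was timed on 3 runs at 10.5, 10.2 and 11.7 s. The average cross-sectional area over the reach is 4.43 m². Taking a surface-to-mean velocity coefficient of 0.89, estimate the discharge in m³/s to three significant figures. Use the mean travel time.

t̄ = (10.5 + 10.2 + 11.7) / 3 = 10.8 s
v_surface = L / t̄ = 18.20 / 10.8 = 1.685 m/s
v_mean = 0.89 × 1.685 = 1.500 m/s
Q = A × v_mean = 4.43 × 1.500 = 6.644 m³/s

6.64 m³/s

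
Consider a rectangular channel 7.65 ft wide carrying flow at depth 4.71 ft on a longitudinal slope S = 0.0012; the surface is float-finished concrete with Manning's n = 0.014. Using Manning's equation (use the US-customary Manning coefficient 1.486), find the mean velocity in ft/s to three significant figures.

6.05 ft/s

A = b·y = 7.65 × 4.71 = 36.03 ft²
P = b + 2y = 7.65 + 2×4.71 = 17.07 ft
R = A/P = 36.03/17.07 = 2.111 ft
Q = (1.486/n)·A·R^(2/3)·S^(1/2) = (1.486/0.014) × 36.03 × 2.111^(2/3) × 0.0012^(1/2) = 218.0 ft³/s
V = Q/A = 218.0/36.03 = 6.050 ft/s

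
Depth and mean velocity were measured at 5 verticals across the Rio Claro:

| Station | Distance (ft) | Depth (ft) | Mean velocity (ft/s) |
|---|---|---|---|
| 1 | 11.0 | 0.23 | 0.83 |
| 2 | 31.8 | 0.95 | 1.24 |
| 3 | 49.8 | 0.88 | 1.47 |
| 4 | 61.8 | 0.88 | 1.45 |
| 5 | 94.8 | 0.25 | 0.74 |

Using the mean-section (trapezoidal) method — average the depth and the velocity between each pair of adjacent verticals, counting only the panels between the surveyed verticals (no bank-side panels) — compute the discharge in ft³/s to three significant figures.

70.9 ft³/s

Panel 1-2: Δb = 20.8 ft, d̄ = (0.23+0.95)/2 = 0.59, v̄ = (0.83+1.24)/2 = 1.035 → q = 20.8×0.59×1.035 = 12.70 ft³/s
Panel 2-3: Δb = 18 ft, d̄ = (0.95+0.88)/2 = 0.915, v̄ = (1.24+1.47)/2 = 1.355 → q = 18×0.915×1.355 = 22.32 ft³/s
Panel 3-4: Δb = 12 ft, d̄ = (0.88+0.88)/2 = 0.88, v̄ = (1.47+1.45)/2 = 1.46 → q = 12×0.88×1.46 = 15.42 ft³/s
Panel 4-5: Δb = 33 ft, d̄ = (0.88+0.25)/2 = 0.565, v̄ = (1.45+0.74)/2 = 1.095 → q = 33×0.565×1.095 = 20.42 ft³/s
Q = Σ q = 70.85 ft³/s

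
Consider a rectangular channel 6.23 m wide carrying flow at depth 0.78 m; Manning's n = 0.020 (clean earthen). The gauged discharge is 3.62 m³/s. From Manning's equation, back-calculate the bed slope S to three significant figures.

0.000416

A = b·y = 6.23 × 0.78 = 4.859 m²
P = b + 2y = 6.23 + 2×0.78 = 7.790 m
R = A/P = 4.859/7.790 = 0.6238 m
S = (Q·n / (1·A·R^(2/3)))² = (3.62×0.020 / (1×4.859×0.7301))² = 0.0004165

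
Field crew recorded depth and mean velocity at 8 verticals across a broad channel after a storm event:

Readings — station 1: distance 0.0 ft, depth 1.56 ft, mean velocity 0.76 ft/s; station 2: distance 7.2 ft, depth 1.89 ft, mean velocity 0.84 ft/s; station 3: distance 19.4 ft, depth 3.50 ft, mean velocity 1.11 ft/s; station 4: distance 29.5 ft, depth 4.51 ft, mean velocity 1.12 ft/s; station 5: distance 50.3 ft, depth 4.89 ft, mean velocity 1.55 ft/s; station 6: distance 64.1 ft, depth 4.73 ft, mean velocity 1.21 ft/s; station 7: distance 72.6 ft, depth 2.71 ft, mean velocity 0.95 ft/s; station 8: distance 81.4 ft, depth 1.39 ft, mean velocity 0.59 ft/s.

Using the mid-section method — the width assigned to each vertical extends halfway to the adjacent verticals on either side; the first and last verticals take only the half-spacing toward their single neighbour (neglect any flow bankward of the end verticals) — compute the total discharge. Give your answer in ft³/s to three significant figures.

w_1 = (7.2 − 0.0)/2 = 3.6 ft; q_1 = 0.76 × 1.56 × 3.6 = 4.268 ft³/s
w_2 = (19.4 − 0.0)/2 = 9.7 ft; q_2 = 0.84 × 1.89 × 9.7 = 15.40 ft³/s
w_3 = (29.5 − 7.2)/2 = 11.15 ft; q_3 = 1.11 × 3.50 × 11.15 = 43.32 ft³/s
w_4 = (50.3 − 19.4)/2 = 15.45 ft; q_4 = 1.12 × 4.51 × 15.45 = 78.04 ft³/s
w_5 = (64.1 − 29.5)/2 = 17.3 ft; q_5 = 1.55 × 4.89 × 17.3 = 131.1 ft³/s
w_6 = (72.6 − 50.3)/2 = 11.15 ft; q_6 = 1.21 × 4.73 × 11.15 = 63.81 ft³/s
w_7 = (81.4 − 64.1)/2 = 8.65 ft; q_7 = 0.95 × 2.71 × 8.65 = 22.27 ft³/s
w_8 = (81.4 − 72.6)/2 = 4.4 ft; q_8 = 0.59 × 1.39 × 4.4 = 3.608 ft³/s
Q = Σ qᵢ = 361.8 ft³/s

362 ft³/s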